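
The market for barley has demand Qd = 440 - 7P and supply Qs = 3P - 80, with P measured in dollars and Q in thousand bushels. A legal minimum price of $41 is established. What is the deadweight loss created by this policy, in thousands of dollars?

In a free market, 440 - 7P = 3P - 80 gives the equilibrium P* = 52, Q* = 76.
Since 41 is below P* = 52, the floor does not bind and the free-market outcome prevails.
Since the control does not bind, no trades are prevented and deadweight loss is zero.

0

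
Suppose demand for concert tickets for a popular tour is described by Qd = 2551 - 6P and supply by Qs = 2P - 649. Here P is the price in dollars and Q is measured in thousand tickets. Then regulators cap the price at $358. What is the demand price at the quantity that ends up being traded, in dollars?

414

Without the control the market clears where 2551 - 6P = 2P - 649, i.e. P* = 400 and Q* = 151.
Since 358 < 400, the ceiling is binding.
At P = 358: Qd = 2551 - 6·358 = 403 and Qs = 2·358 - 649 = 67.
Only 67 units reach the market. On the demand curve, the marginal buyer's willingness to pay at Q = 67 is (2551 - 67)/6 = 414.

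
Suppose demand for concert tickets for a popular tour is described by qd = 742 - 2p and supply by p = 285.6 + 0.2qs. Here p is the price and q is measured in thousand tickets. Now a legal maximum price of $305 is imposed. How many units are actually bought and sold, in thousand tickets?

97

Rearranging supply gives qs = 5p - 1428. Equilibrium: 742 - 2p = 5p - 1428, so 2170 = 7p and p* = 310, q* = 122.
Because the ceiling (305) lies below the market-clearing price, it is binding.
At p = 305: qd = 742 - 2·305 = 132 and qs = 5·305 - 1428 = 97.
The quantity actually transacted is the short side, supply: 97.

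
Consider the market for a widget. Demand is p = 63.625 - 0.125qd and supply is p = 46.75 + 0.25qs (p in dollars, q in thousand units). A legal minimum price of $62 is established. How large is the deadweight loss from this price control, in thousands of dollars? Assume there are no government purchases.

192

Rearranging demand gives qd = 509 - 8p; rearranging supply gives qs = 4p - 187. In a free market, 509 - 8p = 4p - 187 gives the equilibrium p* = 58, q* = 45.
Because the floor (62) lies above the market-clearing price, it is binding.
At p = 62: qd = 509 - 8·62 = 13 and qs = 4·62 - 187 = 61.
Quantity traded falls to 13. At q = 13 the demand price is (509 - 13)/8 = 62 and the supply price is (187 + 13)/4 = 50.
Deadweight loss = ½ · (62 - 50) · (45 - 13) = ½ · 12 · 32 = 192.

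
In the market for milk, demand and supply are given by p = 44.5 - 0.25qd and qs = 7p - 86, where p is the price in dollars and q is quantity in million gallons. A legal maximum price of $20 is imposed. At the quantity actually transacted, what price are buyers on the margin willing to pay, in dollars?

31

Rearranging demand gives qd = 178 - 4p. Equilibrium: 178 - 4p = 7p - 86, so 264 = 11p and p* = 24, q* = 82.
The ceiling of 20 is below the equilibrium price 24, so it binds.
At p = 20: qd = 178 - 4·20 = 98 and qs = 7·20 - 86 = 54.
Only 54 units reach the market. On the demand curve, the marginal buyer's willingness to pay at q = 54 is (178 - 54)/4 = 31.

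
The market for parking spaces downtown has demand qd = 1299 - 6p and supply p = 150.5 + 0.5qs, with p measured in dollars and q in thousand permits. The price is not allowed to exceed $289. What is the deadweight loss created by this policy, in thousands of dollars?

0

Rearranging supply gives qs = 2p - 301. Setting quantity demanded equal to quantity supplied, 1299 - 6p = 2p - 301, gives p* = 200 and q* = 99.
The ceiling of 289 is above the equilibrium price 200, so it is not binding; the market clears at p* = 200, q* = 99.
Since the control does not bind, no trades are prevented and deadweight loss is zero.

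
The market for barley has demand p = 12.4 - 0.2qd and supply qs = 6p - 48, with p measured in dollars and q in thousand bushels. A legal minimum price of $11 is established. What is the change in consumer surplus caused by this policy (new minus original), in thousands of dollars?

-9.5

Rearranging demand gives qd = 62 - 5p. Equilibrium: 62 - 5p = 6p - 48, so 110 = 11p and p* = 10, q* = 12.
The floor of 11 is above the equilibrium price 10, so it binds.
At p = 11: qd = 62 - 5·11 = 7 and qs = 6·11 - 48 = 18.
Consumer surplus without the control is ½ · (12.4 - 10) · 12 = 14.4.
With the floor, consumers buy 7 units at 11, so CS = ½ · (12.4 - 11) · 7 = 4.9.
Change in consumer surplus = 4.9 - 14.4 = -9.5.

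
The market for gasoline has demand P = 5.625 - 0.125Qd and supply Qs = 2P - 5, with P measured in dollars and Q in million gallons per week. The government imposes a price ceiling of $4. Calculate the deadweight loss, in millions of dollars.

1.25

Rearranging demand gives Qd = 45 - 8P. In a free market, 45 - 8P = 2P - 5 gives the equilibrium P* = 5, Q* = 5.
The ceiling of 4 is below the equilibrium price 5, so it binds.
At P = 4: Qd = 45 - 8·4 = 13 and Qs = 2·4 - 5 = 3.
Quantity traded falls to 3. At Q = 3 the demand price is (45 - 3)/8 = 5.25 and the supply price is (5 + 3)/2 = 4.
Deadweight loss = ½ · (5.25 - 4) · (5 - 3) = ½ · 1.25 · 2 = 1.25.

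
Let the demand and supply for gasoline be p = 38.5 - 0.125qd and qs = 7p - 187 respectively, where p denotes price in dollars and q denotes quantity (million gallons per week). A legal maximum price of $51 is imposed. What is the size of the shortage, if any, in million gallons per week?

0

Rearranging demand gives qd = 308 - 8p. Without the control the market clears where 308 - 8p = 7p - 187, i.e. p* = 33 and q* = 44.
The ceiling of 51 is above the equilibrium price 33, so it is not binding; the market clears at p* = 33, q* = 44.
Since the control does not bind, there is no shortage.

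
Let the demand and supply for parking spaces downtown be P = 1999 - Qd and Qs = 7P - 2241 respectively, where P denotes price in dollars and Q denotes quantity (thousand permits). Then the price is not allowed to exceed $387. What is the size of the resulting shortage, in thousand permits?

Rearranging demand gives Qd = 1999 - P. Without the control the market clears where 1999 - P = 7P - 2241, i.e. P* = 530 and Q* = 1469.
Since 387 < 530, the ceiling is binding.
At P = 387: Qd = 1999 - 387 = 1612 and Qs = 7·387 - 2241 = 468.
Shortage = Qd - Qs = 1612 - 468 = 1144.

1144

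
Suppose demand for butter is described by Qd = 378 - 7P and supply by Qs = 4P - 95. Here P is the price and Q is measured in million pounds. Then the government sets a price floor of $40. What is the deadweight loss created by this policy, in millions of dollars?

0

Setting quantity demanded equal to quantity supplied, 378 - 7P = 4P - 95, gives P* = 43 and Q* = 77.
Since 40 is below P* = 43, the floor does not bind and the free-market outcome prevails.
Since the control does not bind, no trades are prevented and deadweight loss is zero.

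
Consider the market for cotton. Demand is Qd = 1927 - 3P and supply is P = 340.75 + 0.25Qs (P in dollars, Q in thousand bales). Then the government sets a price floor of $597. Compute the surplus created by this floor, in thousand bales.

889

Rearranging supply gives Qs = 4P - 1363. In a free market, 1927 - 3P = 4P - 1363 gives the equilibrium P* = 470, Q* = 517.
The floor of 597 is above the equilibrium price 470, so it binds.
At P = 597: Qd = 1927 - 3·597 = 136 and Qs = 4·597 - 1363 = 1025.
Surplus = Qs - Qd = 1025 - 136 = 889.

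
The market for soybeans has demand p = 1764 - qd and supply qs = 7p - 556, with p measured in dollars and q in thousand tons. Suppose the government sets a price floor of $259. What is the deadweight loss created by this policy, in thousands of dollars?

Rearranging demand gives qd = 1764 - p. Setting quantity demanded equal to quantity supplied, 1764 - p = 7p - 556, gives p* = 290 and q* = 1474.
Since 259 is below p* = 290, the floor does not bind and the free-market outcome prevails.
Since the control does not bind, no trades are prevented and deadweight loss is zero.

0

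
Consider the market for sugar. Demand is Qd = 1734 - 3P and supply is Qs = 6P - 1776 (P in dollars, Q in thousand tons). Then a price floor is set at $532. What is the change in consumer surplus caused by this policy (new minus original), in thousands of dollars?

Without the control the market clears where 1734 - 3P = 6P - 1776, i.e. P* = 390 and Q* = 564.
Since 532 > 390, the floor is binding.
At P = 532: Qd = 1734 - 3·532 = 138 and Qs = 6·532 - 1776 = 1416.
Consumer surplus without the control is ½ · (578 - 390) · 564 = 53016.
With the floor, consumers buy 138 units at 532, so CS = ½ · (578 - 532) · 138 = 3174.
Change in consumer surplus = 3174 - 53016 = -49842.

-49842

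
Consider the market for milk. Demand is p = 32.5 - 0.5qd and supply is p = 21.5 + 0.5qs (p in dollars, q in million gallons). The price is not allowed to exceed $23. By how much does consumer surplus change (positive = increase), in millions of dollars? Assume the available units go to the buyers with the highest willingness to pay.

-4

Rearranging demand gives qd = 65 - 2p; rearranging supply gives qs = 2p - 43. Without the control the market clears where 65 - 2p = 2p - 43, i.e. p* = 27 and q* = 11.
The ceiling of 23 is below the equilibrium price 27, so it binds.
At p = 23: qd = 65 - 2·23 = 19 and qs = 2·23 - 43 = 3.
Consumer surplus without the control is ½ · (32.5 - 27) · 11 = 30.25.
With the ceiling, 3 units are sold at 23 (assume they go to the highest-value buyers). The demand price at q = 3 is 31, so CS = ½ · [(32.5 - 23) + (31 - 23)] · 3 = 26.25.
Change in consumer surplus = 26.25 - 30.25 = -4.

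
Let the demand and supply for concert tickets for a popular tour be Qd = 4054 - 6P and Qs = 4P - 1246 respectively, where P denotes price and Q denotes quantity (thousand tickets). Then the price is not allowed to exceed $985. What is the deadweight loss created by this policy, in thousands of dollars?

Setting quantity demanded equal to quantity supplied, 4054 - 6P = 4P - 1246, gives P* = 530 and Q* = 874.
The ceiling of 985 is above the equilibrium price 530, so it is not binding; the market clears at P* = 530, Q* = 874.
Since the control does not bind, no trades are prevented and deadweight loss is zero.

0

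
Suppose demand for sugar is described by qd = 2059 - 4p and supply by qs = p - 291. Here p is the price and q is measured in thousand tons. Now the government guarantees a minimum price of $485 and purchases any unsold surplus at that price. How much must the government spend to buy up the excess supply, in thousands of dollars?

36375

Without the control the market clears where 2059 - 4p = p - 291, i.e. p* = 470 and q* = 179.
Since 485 > 470, the floor is binding.
At p = 485: qd = 2059 - 4·485 = 119 and qs = 485 - 291 = 194.
Surplus = qs - qd = 75.
Government expenditure = surplus × support price = 75 × 485 = 36375.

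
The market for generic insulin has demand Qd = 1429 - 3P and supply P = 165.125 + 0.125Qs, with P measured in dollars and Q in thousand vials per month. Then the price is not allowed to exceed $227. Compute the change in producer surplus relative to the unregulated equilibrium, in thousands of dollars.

Rearranging supply gives Qs = 8P - 1321. In a free market, 1429 - 3P = 8P - 1321 gives the equilibrium P* = 250, Q* = 679.
Because the ceiling (227) lies below the market-clearing price, it is binding.
At P = 227: Qd = 1429 - 3·227 = 748 and Qs = 8·227 - 1321 = 495.
Producer surplus without the control is ½ · (250 - 165.125) · 679 = 28815.0625.
With the ceiling, producers sell 495 units at 227, so PS = ½ · (227 - 165.125) · 495 = 15314.0625.
Change in producer surplus = 15314.0625 - 28815.0625 = -13501.

-13501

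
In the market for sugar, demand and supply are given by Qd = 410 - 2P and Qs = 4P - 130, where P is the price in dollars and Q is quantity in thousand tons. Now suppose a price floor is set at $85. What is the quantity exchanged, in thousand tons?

230

Setting quantity demanded equal to quantity supplied, 410 - 2P = 4P - 130, gives P* = 90 and Q* = 230.
Since 85 is below P* = 90, the floor does not bind and the free-market outcome prevails.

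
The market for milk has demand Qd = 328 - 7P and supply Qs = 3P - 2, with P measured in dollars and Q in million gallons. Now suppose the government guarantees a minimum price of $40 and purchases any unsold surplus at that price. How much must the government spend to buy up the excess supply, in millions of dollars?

In a free market, 328 - 7P = 3P - 2 gives the equilibrium P* = 33, Q* = 97.
Because the floor (40) lies above the market-clearing price, it is binding.
At P = 40: Qd = 328 - 7·40 = 48 and Qs = 3·40 - 2 = 118.
Surplus = Qs - Qd = 70.
Government expenditure = surplus × support price = 70 × 40 = 2800.

2800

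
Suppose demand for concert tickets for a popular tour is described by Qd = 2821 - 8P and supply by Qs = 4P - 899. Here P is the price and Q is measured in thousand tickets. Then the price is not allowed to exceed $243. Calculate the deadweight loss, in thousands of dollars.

Setting quantity demanded equal to quantity supplied, 2821 - 8P = 4P - 899, gives P* = 310 and Q* = 341.
The ceiling of 243 is below the equilibrium price 310, so it binds.
At P = 243: Qd = 2821 - 8·243 = 877 and Qs = 4·243 - 899 = 73.
Quantity traded falls to 73. At Q = 73 the demand price is (2821 - 73)/8 = 343.5 and the supply price is (899 + 73)/4 = 243.
Deadweight loss = ½ · (343.5 - 243) · (341 - 73) = ½ · 100.5 · 268 = 13467.

13467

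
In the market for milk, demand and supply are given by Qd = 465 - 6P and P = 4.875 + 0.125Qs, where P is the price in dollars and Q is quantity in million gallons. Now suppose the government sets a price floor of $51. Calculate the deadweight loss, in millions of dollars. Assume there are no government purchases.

Rearranging supply gives Qs = 8P - 39. Equilibrium: 465 - 6P = 8P - 39, so 504 = 14P and P* = 36, Q* = 249.
The floor of 51 is above the equilibrium price 36, so it binds.
At P = 51: Qd = 465 - 6·51 = 159 and Qs = 8·51 - 39 = 369.
Quantity traded falls to 159. At Q = 159 the demand price is (465 - 159)/6 = 51 and the supply price is (39 + 159)/8 = 24.75.
Deadweight loss = ½ · (51 - 24.75) · (249 - 159) = ½ · 26.25 · 90 = 1181.25.

1181.25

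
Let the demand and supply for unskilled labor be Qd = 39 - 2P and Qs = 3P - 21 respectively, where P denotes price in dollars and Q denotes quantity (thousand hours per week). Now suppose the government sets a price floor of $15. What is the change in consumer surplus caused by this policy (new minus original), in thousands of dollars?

Without the control the market clears where 39 - 2P = 3P - 21, i.e. P* = 12 and Q* = 15.
Because the floor (15) lies above the market-clearing price, it is binding.
At P = 15: Qd = 39 - 2·15 = 9 and Qs = 3·15 - 21 = 24.
Consumer surplus without the control is ½ · (19.5 - 12) · 15 = 56.25.
With the floor, consumers buy 9 units at 15, so CS = ½ · (19.5 - 15) · 9 = 20.25.
Change in consumer surplus = 20.25 - 56.25 = -36.

-36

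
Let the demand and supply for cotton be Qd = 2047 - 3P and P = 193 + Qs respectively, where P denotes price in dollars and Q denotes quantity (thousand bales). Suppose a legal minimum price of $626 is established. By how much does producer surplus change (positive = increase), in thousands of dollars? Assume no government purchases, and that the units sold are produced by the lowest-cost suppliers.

Rearranging supply gives Qs = P - 193. In a free market, 2047 - 3P = P - 193 gives the equilibrium P* = 560, Q* = 367.
Since 626 > 560, the floor is binding.
At P = 626: Qd = 2047 - 3·626 = 169 and Qs = 626 - 193 = 433.
Producer surplus without the control is ½ · (560 - 193) · 367 = 67344.5.
With the floor, 169 units are sold at 626. The supply price at Q = 169 is 362, so PS = ½ · [(626 - 193) + (626 - 362)] · 169 = 58896.5.
Change in producer surplus = 58896.5 - 67344.5 = -8448.

-8448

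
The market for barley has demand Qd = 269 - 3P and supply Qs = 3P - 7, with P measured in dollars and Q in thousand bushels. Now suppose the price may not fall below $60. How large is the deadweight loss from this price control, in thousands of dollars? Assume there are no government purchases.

588

Without the control the market clears where 269 - 3P = 3P - 7, i.e. P* = 46 and Q* = 131.
The floor of 60 is above the equilibrium price 46, so it binds.
At P = 60: Qd = 269 - 3·60 = 89 and Qs = 3·60 - 7 = 173.
Quantity traded falls to 89. At Q = 89 the demand price is (269 - 89)/3 = 60 and the supply price is (7 + 89)/3 = 32.
Deadweight loss = ½ · (60 - 32) · (131 - 89) = ½ · 28 · 42 = 588.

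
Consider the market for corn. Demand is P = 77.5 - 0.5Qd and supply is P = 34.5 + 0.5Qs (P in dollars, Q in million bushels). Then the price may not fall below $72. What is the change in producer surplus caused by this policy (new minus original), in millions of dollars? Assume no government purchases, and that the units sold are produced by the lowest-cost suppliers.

-80

Rearranging demand gives Qd = 155 - 2P; rearranging supply gives Qs = 2P - 69. Setting quantity demanded equal to quantity supplied, 155 - 2P = 2P - 69, gives P* = 56 and Q* = 43.
Because the floor (72) lies above the market-clearing price, it is binding.
At P = 72: Qd = 155 - 2·72 = 11 and Qs = 2·72 - 69 = 75.
Producer surplus without the control is ½ · (56 - 34.5) · 43 = 462.25.
With the floor, 11 units are sold at 72. The supply price at Q = 11 is 40, so PS = ½ · [(72 - 34.5) + (72 - 40)] · 11 = 382.25.
Change in producer surplus = 382.25 - 462.25 = -80.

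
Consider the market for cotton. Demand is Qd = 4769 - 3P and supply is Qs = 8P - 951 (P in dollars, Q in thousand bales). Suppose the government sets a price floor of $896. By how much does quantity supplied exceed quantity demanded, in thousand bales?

Setting quantity demanded equal to quantity supplied, 4769 - 3P = 8P - 951, gives P* = 520 and Q* = 3209.
Since 896 > 520, the floor is binding.
At P = 896: Qd = 4769 - 3·896 = 2081 and Qs = 8·896 - 951 = 6217.
Surplus = Qs - Qd = 6217 - 2081 = 4136.

4136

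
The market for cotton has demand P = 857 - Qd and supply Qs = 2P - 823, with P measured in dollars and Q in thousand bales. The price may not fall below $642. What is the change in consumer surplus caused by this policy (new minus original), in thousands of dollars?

-20992

Rearranging demand gives Qd = 857 - P. Equilibrium: 857 - P = 2P - 823, so 1680 = 3P and P* = 560, Q* = 297.
The floor of 642 is above the equilibrium price 560, so it binds.
At P = 642: Qd = 857 - 642 = 215 and Qs = 2·642 - 823 = 461.
Consumer surplus without the control is ½ · (857 - 560) · 297 = 44104.5.
With the floor, consumers buy 215 units at 642, so CS = ½ · (857 - 642) · 215 = 23112.5.
Change in consumer surplus = 23112.5 - 44104.5 = -20992.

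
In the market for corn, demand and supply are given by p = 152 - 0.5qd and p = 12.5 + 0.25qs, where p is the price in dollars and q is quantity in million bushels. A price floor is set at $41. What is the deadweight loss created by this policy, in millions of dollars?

Rearranging demand gives qd = 304 - 2p; rearranging supply gives qs = 4p - 50. In a free market, 304 - 2p = 4p - 50 gives the equilibrium p* = 59, q* = 186.
Since 41 is below p* = 59, the floor does not bind and the free-market outcome prevails.
Since the control does not bind, no trades are prevented and deadweight loss is zero.

0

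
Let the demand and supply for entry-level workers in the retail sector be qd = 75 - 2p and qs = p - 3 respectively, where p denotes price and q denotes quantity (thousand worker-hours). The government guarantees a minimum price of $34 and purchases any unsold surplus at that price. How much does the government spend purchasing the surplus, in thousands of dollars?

816

Equilibrium: 75 - 2p = p - 3, so 78 = 3p and p* = 26, q* = 23.
Since 34 > 26, the floor is binding.
At p = 34: qd = 75 - 2·34 = 7 and qs = 34 - 3 = 31.
Surplus = qs - qd = 24.
Government expenditure = surplus × support price = 24 × 34 = 816.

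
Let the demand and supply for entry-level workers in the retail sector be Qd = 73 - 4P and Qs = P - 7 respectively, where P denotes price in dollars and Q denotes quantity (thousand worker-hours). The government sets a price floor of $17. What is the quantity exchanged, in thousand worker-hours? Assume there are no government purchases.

5

Setting quantity demanded equal to quantity supplied, 73 - 4P = P - 7, gives P* = 16 and Q* = 9.
Because the floor (17) lies above the market-clearing price, it is binding.
At P = 17: Qd = 73 - 4·17 = 5 and Qs = 17 - 7 = 10.
The quantity actually transacted is the short side, demand: 5.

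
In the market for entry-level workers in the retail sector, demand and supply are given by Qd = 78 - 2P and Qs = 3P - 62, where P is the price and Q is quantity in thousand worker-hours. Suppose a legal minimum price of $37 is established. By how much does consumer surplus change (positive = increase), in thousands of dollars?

Without the control the market clears where 78 - 2P = 3P - 62, i.e. P* = 28 and Q* = 22.
Because the floor (37) lies above the market-clearing price, it is binding.
At P = 37: Qd = 78 - 2·37 = 4 and Qs = 3·37 - 62 = 49.
Consumer surplus without the control is ½ · (39 - 28) · 22 = 121.
With the floor, consumers buy 4 units at 37, so CS = ½ · (39 - 37) · 4 = 4.
Change in consumer surplus = 4 - 121 = -117.

-117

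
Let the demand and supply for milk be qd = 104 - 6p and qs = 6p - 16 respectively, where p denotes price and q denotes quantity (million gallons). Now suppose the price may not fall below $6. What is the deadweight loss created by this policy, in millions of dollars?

0

Equilibrium: 104 - 6p = 6p - 16, so 120 = 12p and p* = 10, q* = 44.
The floor of 6 is below the equilibrium price 10, so it is not binding; the market clears at p* = 10, q* = 44.
Since the control does not bind, no trades are prevented and deadweight loss is zero.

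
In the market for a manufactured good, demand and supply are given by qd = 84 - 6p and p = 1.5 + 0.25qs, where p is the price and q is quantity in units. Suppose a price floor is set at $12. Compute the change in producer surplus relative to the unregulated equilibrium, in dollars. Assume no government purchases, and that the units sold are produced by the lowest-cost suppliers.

-4.5

Rearranging supply gives qs = 4p - 6. Setting quantity demanded equal to quantity supplied, 84 - 6p = 4p - 6, gives p* = 9 and q* = 30.
The floor of 12 is above the equilibrium price 9, so it binds.
At p = 12: qd = 84 - 6·12 = 12 and qs = 4·12 - 6 = 42.
Producer surplus without the control is ½ · (9 - 1.5) · 30 = 112.5.
With the floor, 12 units are sold at 12. The supply price at q = 12 is 4.5, so PS = ½ · [(12 - 1.5) + (12 - 4.5)] · 12 = 108.
Change in producer surplus = 108 - 112.5 = -4.5.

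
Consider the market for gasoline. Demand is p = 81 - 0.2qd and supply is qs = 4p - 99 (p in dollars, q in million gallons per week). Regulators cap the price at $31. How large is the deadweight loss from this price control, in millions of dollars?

Rearranging demand gives qd = 405 - 5p. Equilibrium: 405 - 5p = 4p - 99, so 504 = 9p and p* = 56, q* = 125.
Since 31 < 56, the ceiling is binding.
At p = 31: qd = 405 - 5·31 = 250 and qs = 4·31 - 99 = 25.
Quantity traded falls to 25. At q = 25 the demand price is (405 - 25)/5 = 76 and the supply price is (99 + 25)/4 = 31.
Deadweight loss = ½ · (76 - 31) · (125 - 25) = ½ · 45 · 100 = 2250.

2250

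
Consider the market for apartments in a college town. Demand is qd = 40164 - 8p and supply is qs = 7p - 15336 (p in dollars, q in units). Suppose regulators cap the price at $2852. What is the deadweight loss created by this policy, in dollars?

Without the control the market clears where 40164 - 8p = 7p - 15336, i.e. p* = 3700 and q* = 10564.
Because the ceiling (2852) lies below the market-clearing price, it is binding.
At p = 2852: qd = 40164 - 8·2852 = 17348 and qs = 7·2852 - 15336 = 4628.
Quantity traded falls to 4628. At q = 4628 the demand price is (40164 - 4628)/8 = 4442 and the supply price is (15336 + 4628)/7 = 2852.
Deadweight loss = ½ · (4442 - 2852) · (10564 - 4628) = ½ · 1590 · 5936 = 4719120.

4719120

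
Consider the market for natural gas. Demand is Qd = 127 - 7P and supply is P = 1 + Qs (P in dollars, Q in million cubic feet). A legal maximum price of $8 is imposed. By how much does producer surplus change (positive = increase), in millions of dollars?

-88

Rearranging supply gives Qs = P - 1. Equilibrium: 127 - 7P = P - 1, so 128 = 8P and P* = 16, Q* = 15.
Because the ceiling (8) lies below the market-clearing price, it is binding.
At P = 8: Qd = 127 - 7·8 = 71 and Qs = 8 - 1 = 7.
Producer surplus without the control is ½ · (16 - 1) · 15 = 112.5.
With the ceiling, producers sell 7 units at 8, so PS = ½ · (8 - 1) · 7 = 24.5.
Change in producer surplus = 24.5 - 112.5 = -88.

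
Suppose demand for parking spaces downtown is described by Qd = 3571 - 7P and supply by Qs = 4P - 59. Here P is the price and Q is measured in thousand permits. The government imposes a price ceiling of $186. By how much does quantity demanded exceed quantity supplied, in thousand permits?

Without the control the market clears where 3571 - 7P = 4P - 59, i.e. P* = 330 and Q* = 1261.
Because the ceiling (186) lies below the market-clearing price, it is binding.
At P = 186: Qd = 3571 - 7·186 = 2269 and Qs = 4·186 - 59 = 685.
Shortage = Qd - Qs = 2269 - 685 = 1584.

1584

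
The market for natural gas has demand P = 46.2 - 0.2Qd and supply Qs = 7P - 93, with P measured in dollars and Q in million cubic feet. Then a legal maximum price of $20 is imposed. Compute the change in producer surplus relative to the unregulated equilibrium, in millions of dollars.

-500.5

Rearranging demand gives Qd = 231 - 5P. Setting quantity demanded equal to quantity supplied, 231 - 5P = 7P - 93, gives P* = 27 and Q* = 96.
The ceiling of 20 is below the equilibrium price 27, so it binds.
At P = 20: Qd = 231 - 5·20 = 131 and Qs = 7·20 - 93 = 47.
Producer surplus without the control is ½ · (27 - 93/7) · 96 = 4608/7.
With the ceiling, producers sell 47 units at 20, so PS = ½ · (20 - 93/7) · 47 = 2209/14.
Change in producer surplus = 2209/14 - 4608/7 = -500.5.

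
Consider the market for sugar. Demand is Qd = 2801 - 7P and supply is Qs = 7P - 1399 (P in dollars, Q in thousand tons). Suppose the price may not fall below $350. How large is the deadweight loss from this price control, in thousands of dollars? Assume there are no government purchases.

17500

In a free market, 2801 - 7P = 7P - 1399 gives the equilibrium P* = 300, Q* = 701.
Since 350 > 300, the floor is binding.
At P = 350: Qd = 2801 - 7·350 = 351 and Qs = 7·350 - 1399 = 1051.
Quantity traded falls to 351. At Q = 351 the demand price is (2801 - 351)/7 = 350 and the supply price is (1399 + 351)/7 = 250.
Deadweight loss = ½ · (350 - 250) · (701 - 351) = ½ · 100 · 350 = 17500.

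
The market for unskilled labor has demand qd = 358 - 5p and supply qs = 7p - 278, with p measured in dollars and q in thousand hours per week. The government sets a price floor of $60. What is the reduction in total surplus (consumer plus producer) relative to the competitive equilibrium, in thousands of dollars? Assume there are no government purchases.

210

Equilibrium: 358 - 5p = 7p - 278, so 636 = 12p and p* = 53, q* = 93.
The floor of 60 is above the equilibrium price 53, so it binds.
At p = 60: qd = 358 - 5·60 = 58 and qs = 7·60 - 278 = 142.
Quantity traded falls to 58. At q = 58 the demand price is (358 - 58)/5 = 60 and the supply price is (278 + 58)/7 = 48.
Deadweight loss = ½ · (60 - 48) · (93 - 58) = ½ · 12 · 35 = 210.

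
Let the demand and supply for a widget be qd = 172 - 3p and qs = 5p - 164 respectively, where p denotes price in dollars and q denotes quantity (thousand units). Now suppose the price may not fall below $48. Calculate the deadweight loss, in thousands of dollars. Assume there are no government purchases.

86.4

Equilibrium: 172 - 3p = 5p - 164, so 336 = 8p and p* = 42, q* = 46.
The floor of 48 is above the equilibrium price 42, so it binds.
At p = 48: qd = 172 - 3·48 = 28 and qs = 5·48 - 164 = 76.
Quantity traded falls to 28. At q = 28 the demand price is (172 - 28)/3 = 48 and the supply price is (164 + 28)/5 = 38.4.
Deadweight loss = ½ · (48 - 38.4) · (46 - 28) = ½ · 9.6 · 18 = 86.4.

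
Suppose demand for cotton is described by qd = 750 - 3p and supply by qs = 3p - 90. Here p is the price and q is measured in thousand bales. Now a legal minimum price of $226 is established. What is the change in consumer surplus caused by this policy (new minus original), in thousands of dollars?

Setting quantity demanded equal to quantity supplied, 750 - 3p = 3p - 90, gives p* = 140 and q* = 330.
Because the floor (226) lies above the market-clearing price, it is binding.
At p = 226: qd = 750 - 3·226 = 72 and qs = 3·226 - 90 = 588.
Consumer surplus without the control is ½ · (250 - 140) · 330 = 18150.
With the floor, consumers buy 72 units at 226, so CS = ½ · (250 - 226) · 72 = 864.
Change in consumer surplus = 864 - 18150 = -17286.

-17286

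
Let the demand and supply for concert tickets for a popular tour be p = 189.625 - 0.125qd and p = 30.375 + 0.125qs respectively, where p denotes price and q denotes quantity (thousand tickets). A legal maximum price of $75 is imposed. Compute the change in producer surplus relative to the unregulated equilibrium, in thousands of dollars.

-17395

Rearranging demand gives qd = 1517 - 8p; rearranging supply gives qs = 8p - 243. In a free market, 1517 - 8p = 8p - 243 gives the equilibrium p* = 110, q* = 637.
The ceiling of 75 is below the equilibrium price 110, so it binds.
At p = 75: qd = 1517 - 8·75 = 917 and qs = 8·75 - 243 = 357.
Producer surplus without the control is ½ · (110 - 30.375) · 637 = 25360.5625.
With the ceiling, producers sell 357 units at 75, so PS = ½ · (75 - 30.375) · 357 = 7965.5625.
Change in producer surplus = 7965.5625 - 25360.5625 = -17395.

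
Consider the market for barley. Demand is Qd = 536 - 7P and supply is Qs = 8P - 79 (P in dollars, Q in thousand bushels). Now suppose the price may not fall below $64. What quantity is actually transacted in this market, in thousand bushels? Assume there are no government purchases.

Without the control the market clears where 536 - 7P = 8P - 79, i.e. P* = 41 and Q* = 249.
Since 64 > 41, the floor is binding.
At P = 64: Qd = 536 - 7·64 = 88 and Qs = 8·64 - 79 = 433.
The quantity actually transacted is the short side, demand: 88.

88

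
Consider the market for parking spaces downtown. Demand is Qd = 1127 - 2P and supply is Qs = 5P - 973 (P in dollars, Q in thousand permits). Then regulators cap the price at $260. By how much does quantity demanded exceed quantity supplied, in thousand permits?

In a free market, 1127 - 2P = 5P - 973 gives the equilibrium P* = 300, Q* = 527.
The ceiling of 260 is below the equilibrium price 300, so it binds.
At P = 260: Qd = 1127 - 2·260 = 607 and Qs = 5·260 - 973 = 327.
Shortage = Qd - Qs = 607 - 327 = 280.

280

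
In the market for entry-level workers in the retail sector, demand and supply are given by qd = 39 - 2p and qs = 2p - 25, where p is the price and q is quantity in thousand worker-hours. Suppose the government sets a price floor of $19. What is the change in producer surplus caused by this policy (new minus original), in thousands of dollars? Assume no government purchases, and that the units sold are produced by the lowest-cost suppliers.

-6

Equilibrium: 39 - 2p = 2p - 25, so 64 = 4p and p* = 16, q* = 7.
Since 19 > 16, the floor is binding.
At p = 19: qd = 39 - 2·19 = 1 and qs = 2·19 - 25 = 13.
Producer surplus without the control is ½ · (16 - 12.5) · 7 = 12.25.
With the floor, 1 units are sold at 19. The supply price at q = 1 is 13, so PS = ½ · [(19 - 12.5) + (19 - 13)] · 1 = 6.25.
Change in producer surplus = 6.25 - 12.25 = -6.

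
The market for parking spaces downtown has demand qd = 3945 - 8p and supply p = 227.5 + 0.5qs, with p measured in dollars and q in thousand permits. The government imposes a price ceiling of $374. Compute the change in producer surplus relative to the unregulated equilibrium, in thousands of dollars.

-23694

Rearranging supply gives qs = 2p - 455. Equilibrium: 3945 - 8p = 2p - 455, so 4400 = 10p and p* = 440, q* = 425.
Because the ceiling (374) lies below the market-clearing price, it is binding.
At p = 374: qd = 3945 - 8·374 = 953 and qs = 2·374 - 455 = 293.
Producer surplus without the control is ½ · (440 - 227.5) · 425 = 45156.25.
With the ceiling, producers sell 293 units at 374, so PS = ½ · (374 - 227.5) · 293 = 21462.25.
Change in producer surplus = 21462.25 - 45156.25 = -23694.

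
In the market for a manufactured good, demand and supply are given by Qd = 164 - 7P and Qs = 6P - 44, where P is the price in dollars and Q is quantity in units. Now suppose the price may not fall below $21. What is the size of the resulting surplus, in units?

65

Equilibrium: 164 - 7P = 6P - 44, so 208 = 13P and P* = 16, Q* = 52.
The floor of 21 is above the equilibrium price 16, so it binds.
At P = 21: Qd = 164 - 7·21 = 17 and Qs = 6·21 - 44 = 82.
Surplus = Qs - Qd = 82 - 17 = 65.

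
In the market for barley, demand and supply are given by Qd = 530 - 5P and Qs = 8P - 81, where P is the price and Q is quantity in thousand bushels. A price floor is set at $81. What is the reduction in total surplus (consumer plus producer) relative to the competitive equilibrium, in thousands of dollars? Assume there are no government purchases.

Without the control the market clears where 530 - 5P = 8P - 81, i.e. P* = 47 and Q* = 295.
Since 81 > 47, the floor is binding.
At P = 81: Qd = 530 - 5·81 = 125 and Qs = 8·81 - 81 = 567.
Quantity traded falls to 125. At Q = 125 the demand price is (530 - 125)/5 = 81 and the supply price is (81 + 125)/8 = 25.75.
Deadweight loss = ½ · (81 - 25.75) · (295 - 125) = ½ · 55.25 · 170 = 4696.25.

4696.25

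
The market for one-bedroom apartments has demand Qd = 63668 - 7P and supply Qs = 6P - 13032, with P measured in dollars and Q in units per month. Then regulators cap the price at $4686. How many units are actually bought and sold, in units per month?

Setting quantity demanded equal to quantity supplied, 63668 - 7P = 6P - 13032, gives P* = 5900 and Q* = 22368.
Since 4686 < 5900, the ceiling is binding.
At P = 4686: Qd = 63668 - 7·4686 = 30866 and Qs = 6·4686 - 13032 = 15084.
The quantity actually transacted is the short side, supply: 15084.

15084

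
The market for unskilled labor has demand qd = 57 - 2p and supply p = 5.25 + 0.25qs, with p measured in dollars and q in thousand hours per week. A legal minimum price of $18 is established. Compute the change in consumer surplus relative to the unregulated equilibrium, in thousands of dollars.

Rearranging supply gives qs = 4p - 21. Setting quantity demanded equal to quantity supplied, 57 - 2p = 4p - 21, gives p* = 13 and q* = 31.
Because the floor (18) lies above the market-clearing price, it is binding.
At p = 18: qd = 57 - 2·18 = 21 and qs = 4·18 - 21 = 51.
Consumer surplus without the control is ½ · (28.5 - 13) · 31 = 240.25.
With the floor, consumers buy 21 units at 18, so CS = ½ · (28.5 - 18) · 21 = 110.25.
Change in consumer surplus = 110.25 - 240.25 = -130.

-130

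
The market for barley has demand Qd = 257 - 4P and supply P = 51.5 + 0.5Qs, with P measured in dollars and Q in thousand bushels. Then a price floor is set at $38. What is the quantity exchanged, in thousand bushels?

Rearranging supply gives Qs = 2P - 103. In a free market, 257 - 4P = 2P - 103 gives the equilibrium P* = 60, Q* = 17.
The floor of 38 is below the equilibrium price 60, so it is not binding; the market clears at P* = 60, Q* = 17.

17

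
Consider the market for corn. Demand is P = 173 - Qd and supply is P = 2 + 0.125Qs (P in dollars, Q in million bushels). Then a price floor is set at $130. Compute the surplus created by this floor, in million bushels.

981

Rearranging demand gives Qd = 173 - P; rearranging supply gives Qs = 8P - 16. In a free market, 173 - P = 8P - 16 gives the equilibrium P* = 21, Q* = 152.
Because the floor (130) lies above the market-clearing price, it is binding.
At P = 130: Qd = 173 - 130 = 43 and Qs = 8·130 - 16 = 1024.
Surplus = Qs - Qd = 1024 - 43 = 981.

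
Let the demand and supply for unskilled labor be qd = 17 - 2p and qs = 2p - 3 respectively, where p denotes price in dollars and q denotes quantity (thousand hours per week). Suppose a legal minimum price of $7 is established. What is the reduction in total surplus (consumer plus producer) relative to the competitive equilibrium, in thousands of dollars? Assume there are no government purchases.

8

Setting quantity demanded equal to quantity supplied, 17 - 2p = 2p - 3, gives p* = 5 and q* = 7.
Since 7 > 5, the floor is binding.
At p = 7: qd = 17 - 2·7 = 3 and qs = 2·7 - 3 = 11.
Quantity traded falls to 3. At q = 3 the demand price is (17 - 3)/2 = 7 and the supply price is (3 + 3)/2 = 3.
Deadweight loss = ½ · (7 - 3) · (7 - 3) = ½ · 4 · 4 = 8.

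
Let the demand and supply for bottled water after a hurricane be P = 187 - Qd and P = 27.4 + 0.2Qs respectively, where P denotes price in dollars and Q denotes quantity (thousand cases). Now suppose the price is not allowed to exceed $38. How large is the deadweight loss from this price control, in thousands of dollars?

Rearranging demand gives Qd = 187 - P; rearranging supply gives Qs = 5P - 137. Setting quantity demanded equal to quantity supplied, 187 - P = 5P - 137, gives P* = 54 and Q* = 133.
Since 38 < 54, the ceiling is binding.
At P = 38: Qd = 187 - 38 = 149 and Qs = 5·38 - 137 = 53.
Quantity traded falls to 53. At Q = 53 the demand price is 187 - 53 = 134 and the supply price is (137 + 53)/5 = 38.
Deadweight loss = ½ · (134 - 38) · (133 - 53) = ½ · 96 · 80 = 3840.

3840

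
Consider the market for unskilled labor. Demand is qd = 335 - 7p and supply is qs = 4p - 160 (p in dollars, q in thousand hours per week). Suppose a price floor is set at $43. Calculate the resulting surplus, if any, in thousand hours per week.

Without the control the market clears where 335 - 7p = 4p - 160, i.e. p* = 45 and q* = 20.
Since 43 is below p* = 45, the floor does not bind and the free-market outcome prevails.
Since the control does not bind, there is no surplus.

0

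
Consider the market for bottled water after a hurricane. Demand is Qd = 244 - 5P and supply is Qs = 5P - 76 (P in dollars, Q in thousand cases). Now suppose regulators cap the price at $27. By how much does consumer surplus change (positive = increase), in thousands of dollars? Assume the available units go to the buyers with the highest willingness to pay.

Equilibrium: 244 - 5P = 5P - 76, so 320 = 10P and P* = 32, Q* = 84.
Because the ceiling (27) lies below the market-clearing price, it is binding.
At P = 27: Qd = 244 - 5·27 = 109 and Qs = 5·27 - 76 = 59.
Consumer surplus without the control is ½ · (48.8 - 32) · 84 = 705.6.
With the ceiling, 59 units are sold at 27 (assume they go to the highest-value buyers). The demand price at Q = 59 is 37, so CS = ½ · [(48.8 - 27) + (37 - 27)] · 59 = 938.1.
Change in consumer surplus = 938.1 - 705.6 = 232.5.

232.5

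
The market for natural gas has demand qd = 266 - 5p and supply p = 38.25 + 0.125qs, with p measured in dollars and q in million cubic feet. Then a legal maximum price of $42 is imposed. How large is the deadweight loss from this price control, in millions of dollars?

41.6

Rearranging supply gives qs = 8p - 306. Without the control the market clears where 266 - 5p = 8p - 306, i.e. p* = 44 and q* = 46.
Since 42 < 44, the ceiling is binding.
At p = 42: qd = 266 - 5·42 = 56 and qs = 8·42 - 306 = 30.
Quantity traded falls to 30. At q = 30 the demand price is (266 - 30)/5 = 47.2 and the supply price is (306 + 30)/8 = 42.
Deadweight loss = ½ · (47.2 - 42) · (46 - 30) = ½ · 5.2 · 16 = 41.6.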